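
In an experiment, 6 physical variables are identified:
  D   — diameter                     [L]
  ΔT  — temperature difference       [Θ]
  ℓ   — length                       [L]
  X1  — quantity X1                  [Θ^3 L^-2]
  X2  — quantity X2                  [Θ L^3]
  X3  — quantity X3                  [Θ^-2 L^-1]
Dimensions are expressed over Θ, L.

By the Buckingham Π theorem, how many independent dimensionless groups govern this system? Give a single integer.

Write exponents as rows Θ,L / cols D,ΔT,ℓ,X1,X2,X3:
  Θ: [ 0  1  0  3  1 -2]
  L: [ 1  0  1 -2  3 -1]
Row reduction gives pivot columns D,ΔT; rank = 2
6 vars − rank 2 = 4 Π groups

4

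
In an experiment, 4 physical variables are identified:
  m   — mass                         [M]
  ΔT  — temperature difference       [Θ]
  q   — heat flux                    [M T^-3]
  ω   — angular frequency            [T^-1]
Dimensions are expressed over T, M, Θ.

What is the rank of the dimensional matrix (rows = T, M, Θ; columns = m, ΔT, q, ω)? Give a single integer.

Write exponents as rows T,M,Θ / cols m,ΔT,q,ω:
  T: [ 0  0 -3 -1]
  M: [ 1  0  1  0]
  Θ: [ 0  1  0  0]
Echelon form has 3 nonzero rows (pivots: m,ΔT,q)

3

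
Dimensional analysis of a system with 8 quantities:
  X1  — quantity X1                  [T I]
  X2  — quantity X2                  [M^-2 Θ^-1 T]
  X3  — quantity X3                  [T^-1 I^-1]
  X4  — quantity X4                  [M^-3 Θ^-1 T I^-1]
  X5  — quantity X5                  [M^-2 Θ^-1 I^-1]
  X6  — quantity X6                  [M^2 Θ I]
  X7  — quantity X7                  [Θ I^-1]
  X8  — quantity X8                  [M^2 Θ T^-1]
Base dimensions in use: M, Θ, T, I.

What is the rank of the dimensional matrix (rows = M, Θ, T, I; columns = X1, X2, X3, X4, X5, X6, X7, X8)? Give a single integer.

3

Exponent matrix [M,Θ,T,I] × [X1,X2,X3,X4,X5,X6,X7,X8]:
  M: [ 0 -2  0 -3 -2  2  0  2]
  Θ: [ 0 -1  0 -1 -1  1  1  1]
  T: [ 1  1 -1  1  0  0  0 -1]
  I: [ 1  0 -1 -1 -1  1 -1  0]
Row reduction gives pivot columns X1,X2,X4; rank = 3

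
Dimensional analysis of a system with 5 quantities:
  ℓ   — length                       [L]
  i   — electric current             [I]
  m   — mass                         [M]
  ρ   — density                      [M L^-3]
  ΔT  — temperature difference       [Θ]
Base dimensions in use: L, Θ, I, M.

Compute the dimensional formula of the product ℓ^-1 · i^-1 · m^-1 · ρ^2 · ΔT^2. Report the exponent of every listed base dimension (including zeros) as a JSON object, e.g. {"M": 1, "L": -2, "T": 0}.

Dimensional matrix (L×Θ×I×M by ℓ×i×m×ρ×ΔT):
  L: [ 1  0  0 -3  0]
  Θ: [ 0  0  0  0  1]
  I: [ 0  1  0  0  0]
  M: [ 0  0  1  1  0]
  [L]: (-1)·1+(-1)·0+(-1)·0+(2)·-3+(2)·0 = -7
  [Θ]: (-1)·0+(-1)·0+(-1)·0+(2)·0+(2)·1 = 2
  [I]: (-1)·0+(-1)·1+(-1)·0+(2)·0+(2)·0 = -1
  [M]: (-1)·0+(-1)·0+(-1)·1+(2)·1+(2)·0 = 1
⇒ L^-7 Θ^2 I^-1 M

{"L": -7, "Θ": 2, "I": -1, "M": 1}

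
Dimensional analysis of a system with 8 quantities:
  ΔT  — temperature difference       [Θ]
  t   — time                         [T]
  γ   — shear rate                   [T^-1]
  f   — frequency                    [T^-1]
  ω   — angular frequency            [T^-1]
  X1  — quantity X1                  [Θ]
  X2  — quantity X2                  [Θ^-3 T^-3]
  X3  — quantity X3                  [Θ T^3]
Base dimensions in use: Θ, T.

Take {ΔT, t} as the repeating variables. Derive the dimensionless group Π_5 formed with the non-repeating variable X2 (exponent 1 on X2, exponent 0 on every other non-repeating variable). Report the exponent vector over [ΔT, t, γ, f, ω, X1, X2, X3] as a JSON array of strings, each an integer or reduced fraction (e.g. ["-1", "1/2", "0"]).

Exponent matrix [Θ,T] × [ΔT,t,γ,f,ω,X1,X2,X3]:
  Θ: [ 1  0  0  0  0  1 -3  1]
  T: [ 0  1 -1 -1 -1  0 -3  3]
Echelon form has 2 nonzero rows (pivots: ΔT,t)
Pivot set = {ΔT,t}, free = {γ,f,ω,X1,X2,X3}
RREF:
  r0: [   1    0    0    0    0    1   -3    1]
  r1: [   0    1   -1   -1   -1    0   -3    3]
Fix exponent of X2 at 1, γ at 0, f at 0, ω at 0, X1 at 0, X3 at 0; solve each RREF row for its pivot's exponent:
  r0: exp(ΔT) + (-3)·1 = 0 ⇒ exp(ΔT) = 3
  r1: exp(t) + (-3)·1 = 0 ⇒ exp(t) = 3
Π_5 = ΔT^3 · t^3 · X2

["3", "3", "0", "0", "0", "0", "1", "0"]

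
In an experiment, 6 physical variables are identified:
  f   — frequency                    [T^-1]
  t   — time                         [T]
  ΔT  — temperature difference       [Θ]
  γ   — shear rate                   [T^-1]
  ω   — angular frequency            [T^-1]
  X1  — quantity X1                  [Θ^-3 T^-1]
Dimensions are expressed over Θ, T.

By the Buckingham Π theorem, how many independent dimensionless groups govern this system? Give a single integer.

4

Exponent matrix [Θ,T] × [f,t,ΔT,γ,ω,X1]:
  Θ: [ 0  0  1  0  0 -3]
  T: [-1  1  0 -1 -1 -1]
Row reduction gives pivot columns f,ΔT; rank = 2
Π count = n − r = 6 − 2 = 4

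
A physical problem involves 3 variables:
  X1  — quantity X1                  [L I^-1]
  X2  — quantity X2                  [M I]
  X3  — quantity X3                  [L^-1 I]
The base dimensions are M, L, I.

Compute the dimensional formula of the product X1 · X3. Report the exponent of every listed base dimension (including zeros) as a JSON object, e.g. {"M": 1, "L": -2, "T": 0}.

{"M": 0, "L": 0, "I": 0}

Write exponents as rows M,L,I / cols X1,X2,X3:
  M: [ 0  1  0]
  L: [ 1  0 -1]
  I: [-1  1  1]
  [M]: (1)·0+(1)·0 = 0
  [L]: (1)·1+(1)·-1 = 0
  [I]: (1)·-1+(1)·1 = 0
⇒ 1 (dimensionless)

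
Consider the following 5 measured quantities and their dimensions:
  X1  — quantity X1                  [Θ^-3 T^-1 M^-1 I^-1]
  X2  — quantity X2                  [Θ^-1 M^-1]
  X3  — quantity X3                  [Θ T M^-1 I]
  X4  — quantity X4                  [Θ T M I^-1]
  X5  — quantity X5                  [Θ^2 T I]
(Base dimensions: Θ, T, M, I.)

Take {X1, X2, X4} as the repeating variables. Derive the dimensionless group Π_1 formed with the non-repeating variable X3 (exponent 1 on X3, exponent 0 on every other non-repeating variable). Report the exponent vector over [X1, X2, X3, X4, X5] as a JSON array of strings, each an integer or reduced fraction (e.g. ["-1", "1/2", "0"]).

["1", "-2", "1", "0", "0"]

Write exponents as rows Θ,T,M,I / cols X1,X2,X3,X4,X5:
  Θ: [-3 -1  1  1  2]
  T: [-1  0  1  1  1]
  M: [-1 -1 -1  1  0]
  I: [-1  0  1 -1  1]
Row reduction gives pivot columns X1,X2,X4; rank = 3
Repeat: X1,X2,X4; free: X3,X5
RREF:
  r0: [   1    0   -1    0   -1]
  r1: [   0    1    2    0    1]
  r2: [   0    0    0    1    0]
  r3: [   0    0    0    0    0]
Fix exponent of X3 at 1, X5 at 0; solve each RREF row for its pivot's exponent:
  r0: exp(X1) + (-1)·1 = 0 ⇒ exp(X1) = 1
  r1: exp(X2) + (2)·1 = 0 ⇒ exp(X2) = -2
  r2: exp(X4) + (0)·1 = 0 ⇒ exp(X4) = 0
Π_1 = X1 · X2^-2 · X3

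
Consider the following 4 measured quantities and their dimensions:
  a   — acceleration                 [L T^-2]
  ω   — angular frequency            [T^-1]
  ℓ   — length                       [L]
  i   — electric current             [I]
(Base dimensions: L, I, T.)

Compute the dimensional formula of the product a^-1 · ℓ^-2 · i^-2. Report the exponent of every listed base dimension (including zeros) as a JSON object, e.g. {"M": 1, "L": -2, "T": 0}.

Dimensional matrix (L×I×T by a×ω×ℓ×i):
  L: [ 1  0  1  0]
  I: [ 0  0  0  1]
  T: [-2 -1  0  0]
  [L]: (-1)·1+(-2)·1+(-2)·0 = -3
  [I]: (-1)·0+(-2)·0+(-2)·1 = -2
  [T]: (-1)·-2+(-2)·0+(-2)·0 = 2
⇒ L^-3 I^-2 T^2

{"L": -3, "I": -2, "T": 2}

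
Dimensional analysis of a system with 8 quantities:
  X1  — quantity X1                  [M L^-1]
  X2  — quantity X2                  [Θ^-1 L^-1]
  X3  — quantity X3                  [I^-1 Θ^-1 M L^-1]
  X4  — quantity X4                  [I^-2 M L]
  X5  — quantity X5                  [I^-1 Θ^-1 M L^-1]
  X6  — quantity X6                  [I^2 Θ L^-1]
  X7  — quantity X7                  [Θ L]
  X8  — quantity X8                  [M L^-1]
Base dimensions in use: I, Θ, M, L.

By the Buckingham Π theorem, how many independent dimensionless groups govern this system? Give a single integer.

Write exponents as rows I,Θ,M,L / cols X1,X2,X3,X4,X5,X6,X7,X8:
  I: [ 0  0 -1 -2 -1  2  0  0]
  Θ: [ 0 -1 -1  0 -1  1  1  0]
  M: [ 1  0  1  1  1  0  0  1]
  L: [-1 -1 -1  1 -1 -1  1 -1]
RREF → pivots at {X1,X2,X3} ⇒ r = 3
n=8, r=3 ⇒ 5 dimensionless groups

5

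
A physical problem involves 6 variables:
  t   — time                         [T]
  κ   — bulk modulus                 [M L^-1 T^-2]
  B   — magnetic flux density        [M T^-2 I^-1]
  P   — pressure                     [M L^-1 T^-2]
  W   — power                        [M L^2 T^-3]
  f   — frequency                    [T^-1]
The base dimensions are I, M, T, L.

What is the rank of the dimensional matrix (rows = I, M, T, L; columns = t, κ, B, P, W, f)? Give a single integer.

4

Exponent matrix [I,M,T,L] × [t,κ,B,P,W,f]:
  I: [ 0  0 -1  0  0  0]
  M: [ 0  1  1  1  1  0]
  T: [ 1 -2 -2 -2 -3 -1]
  L: [ 0 -1  0 -1  2  0]
Row reduction gives pivot columns t,κ,B,W; rank = 4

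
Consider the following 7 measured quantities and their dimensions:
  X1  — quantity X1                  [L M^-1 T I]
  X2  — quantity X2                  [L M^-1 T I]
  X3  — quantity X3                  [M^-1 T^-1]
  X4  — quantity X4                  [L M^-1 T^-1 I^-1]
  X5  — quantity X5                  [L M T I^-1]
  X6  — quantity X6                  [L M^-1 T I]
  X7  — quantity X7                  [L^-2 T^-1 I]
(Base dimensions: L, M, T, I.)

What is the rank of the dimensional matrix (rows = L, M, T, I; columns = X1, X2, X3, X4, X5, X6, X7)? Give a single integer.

3

Exponent matrix [L,M,T,I] × [X1,X2,X3,X4,X5,X6,X7]:
  L: [ 1  1  0  1  1  1 -2]
  M: [-1 -1 -1 -1  1 -1  0]
  T: [ 1  1 -1 -1  1  1 -1]
  I: [ 1  1  0 -1 -1  1  1]
RREF → pivots at {X1,X3,X4} ⇒ r = 3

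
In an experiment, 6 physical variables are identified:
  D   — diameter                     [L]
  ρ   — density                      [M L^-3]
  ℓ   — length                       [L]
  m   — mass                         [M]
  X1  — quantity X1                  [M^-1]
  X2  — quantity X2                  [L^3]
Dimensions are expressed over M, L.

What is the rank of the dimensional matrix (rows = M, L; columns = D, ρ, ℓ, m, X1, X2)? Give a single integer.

2

Write exponents as rows M,L / cols D,ρ,ℓ,m,X1,X2:
  M: [ 0  1  0  1 -1  0]
  L: [ 1 -3  1  0  0  3]
RREF → pivots at {D,ρ} ⇒ r = 2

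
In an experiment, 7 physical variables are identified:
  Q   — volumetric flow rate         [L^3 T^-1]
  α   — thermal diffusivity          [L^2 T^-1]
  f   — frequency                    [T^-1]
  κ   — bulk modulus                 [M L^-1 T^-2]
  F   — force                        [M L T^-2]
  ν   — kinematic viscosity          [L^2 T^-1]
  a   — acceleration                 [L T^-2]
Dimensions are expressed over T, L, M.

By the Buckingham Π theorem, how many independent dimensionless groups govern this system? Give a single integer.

Write exponents as rows T,L,M / cols Q,α,f,κ,F,ν,a:
  T: [-1 -1 -1 -2 -2 -1 -2]
  L: [ 3  2  0 -1  1  2  1]
  M: [ 0  0  0  1  1  0  0]
Echelon form has 3 nonzero rows (pivots: Q,α,κ)
n=7, r=3 ⇒ 4 dimensionless groups

4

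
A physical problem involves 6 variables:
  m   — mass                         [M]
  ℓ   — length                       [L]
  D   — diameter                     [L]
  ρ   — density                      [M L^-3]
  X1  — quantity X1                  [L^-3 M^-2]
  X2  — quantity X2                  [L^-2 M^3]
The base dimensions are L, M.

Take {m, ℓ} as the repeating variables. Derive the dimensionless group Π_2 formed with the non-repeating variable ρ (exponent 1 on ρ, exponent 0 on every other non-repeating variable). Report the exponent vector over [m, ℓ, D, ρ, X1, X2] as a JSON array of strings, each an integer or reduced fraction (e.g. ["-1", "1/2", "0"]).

["-1", "3", "0", "1", "0", "0"]

Exponent matrix [L,M] × [m,ℓ,D,ρ,X1,X2]:
  L: [ 0  1  1 -3 -3 -2]
  M: [ 1  0  0  1 -2  3]
Echelon form has 2 nonzero rows (pivots: m,ℓ)
Repeat: m,ℓ; free: D,ρ,X1,X2
RREF:
  r0: [   1    0    0    1   -2    3]
  r1: [   0    1    1   -3   -3   -2]
Fix exponent of ρ at 1, D at 0, X1 at 0, X2 at 0; solve each RREF row for its pivot's exponent:
  r0: exp(m) + (1)·1 = 0 ⇒ exp(m) = -1
  r1: exp(ℓ) + (-3)·1 = 0 ⇒ exp(ℓ) = 3
Π_2 = m^-1 · ℓ^3 · ρ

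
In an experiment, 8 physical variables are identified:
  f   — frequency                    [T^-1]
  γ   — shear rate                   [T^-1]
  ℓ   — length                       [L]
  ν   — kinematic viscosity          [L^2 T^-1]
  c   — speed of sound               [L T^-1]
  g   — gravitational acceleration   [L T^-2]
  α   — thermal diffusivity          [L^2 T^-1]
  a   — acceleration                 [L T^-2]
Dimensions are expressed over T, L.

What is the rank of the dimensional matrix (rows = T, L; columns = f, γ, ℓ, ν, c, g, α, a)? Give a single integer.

2

Write exponents as rows T,L / cols f,γ,ℓ,ν,c,g,α,a:
  T: [-1 -1  0 -1 -1 -2 -1 -2]
  L: [ 0  0  1  2  1  1  2  1]
Echelon form has 2 nonzero rows (pivots: f,ℓ)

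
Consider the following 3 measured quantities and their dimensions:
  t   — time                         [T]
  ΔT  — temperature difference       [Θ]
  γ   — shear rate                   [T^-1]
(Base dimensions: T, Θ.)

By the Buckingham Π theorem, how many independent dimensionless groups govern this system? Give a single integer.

1

Write exponents as rows T,Θ / cols t,ΔT,γ:
  T: [ 1  0 -1]
  Θ: [ 0  1  0]
Row reduction gives pivot columns t,ΔT; rank = 2
Π count = n − r = 3 − 2 = 1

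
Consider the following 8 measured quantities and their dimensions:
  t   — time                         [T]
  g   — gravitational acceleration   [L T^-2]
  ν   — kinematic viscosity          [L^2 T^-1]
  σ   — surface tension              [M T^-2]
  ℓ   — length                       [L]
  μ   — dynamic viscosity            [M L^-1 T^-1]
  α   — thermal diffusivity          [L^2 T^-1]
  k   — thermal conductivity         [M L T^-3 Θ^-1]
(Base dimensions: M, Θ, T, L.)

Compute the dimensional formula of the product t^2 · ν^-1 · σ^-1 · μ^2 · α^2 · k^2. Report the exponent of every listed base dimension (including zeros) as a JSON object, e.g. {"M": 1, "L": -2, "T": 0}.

Dimensional matrix (M×Θ×T×L by t×g×ν×σ×ℓ×μ×α×k):
  M: [ 0  0  0  1  0  1  0  1]
  Θ: [ 0  0  0  0  0  0  0 -1]
  T: [ 1 -2 -1 -2  0 -1 -1 -3]
  L: [ 0  1  2  0  1 -1  2  1]
  [M]: (2)·0+(-1)·0+(-1)·1+(2)·1+(2)·0+(2)·1 = 3
  [Θ]: (2)·0+(-1)·0+(-1)·0+(2)·0+(2)·0+(2)·-1 = -2
  [T]: (2)·1+(-1)·-1+(-1)·-2+(2)·-1+(2)·-1+(2)·-3 = -5
  [L]: (2)·0+(-1)·2+(-1)·0+(2)·-1+(2)·2+(2)·1 = 2
⇒ M^3 Θ^-2 T^-5 L^2

{"M": 3, "Θ": -2, "T": -5, "L": 2}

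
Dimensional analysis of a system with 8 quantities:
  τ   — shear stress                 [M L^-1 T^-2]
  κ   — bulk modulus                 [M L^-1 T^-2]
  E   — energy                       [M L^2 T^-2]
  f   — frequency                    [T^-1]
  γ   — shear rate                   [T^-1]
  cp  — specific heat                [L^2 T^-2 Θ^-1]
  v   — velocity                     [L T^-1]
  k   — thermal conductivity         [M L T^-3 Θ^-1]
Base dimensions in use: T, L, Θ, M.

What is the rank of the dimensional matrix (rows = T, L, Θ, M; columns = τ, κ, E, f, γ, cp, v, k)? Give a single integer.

4

Write exponents as rows T,L,Θ,M / cols τ,κ,E,f,γ,cp,v,k:
  T: [-2 -2 -2 -1 -1 -2 -1 -3]
  L: [-1 -1  2  0  0  2  1  1]
  Θ: [ 0  0  0  0  0 -1  0 -1]
  M: [ 1  1  1  0  0  0  0  1]
RREF → pivots at {τ,E,f,cp} ⇒ r = 4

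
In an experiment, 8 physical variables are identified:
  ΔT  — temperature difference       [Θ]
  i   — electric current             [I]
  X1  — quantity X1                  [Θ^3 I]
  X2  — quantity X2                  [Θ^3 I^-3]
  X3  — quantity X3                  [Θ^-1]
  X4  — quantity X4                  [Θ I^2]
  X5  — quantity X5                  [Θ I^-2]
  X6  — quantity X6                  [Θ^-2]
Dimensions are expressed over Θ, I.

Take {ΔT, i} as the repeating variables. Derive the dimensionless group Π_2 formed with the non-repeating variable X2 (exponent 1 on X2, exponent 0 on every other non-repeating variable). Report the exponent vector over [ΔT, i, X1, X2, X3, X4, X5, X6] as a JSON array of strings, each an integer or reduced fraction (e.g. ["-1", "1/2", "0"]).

Write exponents as rows Θ,I / cols ΔT,i,X1,X2,X3,X4,X5,X6:
  Θ: [ 1  0  3  3 -1  1  1 -2]
  I: [ 0  1  1 -3  0  2 -2  0]
RREF → pivots at {ΔT,i} ⇒ r = 2
Pivot set = {ΔT,i}, free = {X1,X2,X3,X4,X5,X6}
RREF:
  r0: [   1    0    3    3   -1    1    1   -2]
  r1: [   0    1    1   -3    0    2   -2    0]
Fix exponent of X2 at 1, X1 at 0, X3 at 0, X4 at 0, X5 at 0, X6 at 0; solve each RREF row for its pivot's exponent:
  r0: exp(ΔT) + (3)·1 = 0 ⇒ exp(ΔT) = -3
  r1: exp(i) + (-3)·1 = 0 ⇒ exp(i) = 3
Π_2 = ΔT^-3 · i^3 · X2

["-3", "3", "0", "1", "0", "0", "0", "0"]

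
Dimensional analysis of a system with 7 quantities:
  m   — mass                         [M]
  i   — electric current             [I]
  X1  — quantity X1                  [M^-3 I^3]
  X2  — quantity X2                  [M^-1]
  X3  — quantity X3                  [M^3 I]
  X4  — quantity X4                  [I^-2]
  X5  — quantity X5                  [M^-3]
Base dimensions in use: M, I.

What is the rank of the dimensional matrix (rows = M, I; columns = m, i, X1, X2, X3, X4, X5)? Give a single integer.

Exponent matrix [M,I] × [m,i,X1,X2,X3,X4,X5]:
  M: [ 1  0 -3 -1  3  0 -3]
  I: [ 0  1  3  0  1 -2  0]
RREF → pivots at {m,i} ⇒ r = 2

2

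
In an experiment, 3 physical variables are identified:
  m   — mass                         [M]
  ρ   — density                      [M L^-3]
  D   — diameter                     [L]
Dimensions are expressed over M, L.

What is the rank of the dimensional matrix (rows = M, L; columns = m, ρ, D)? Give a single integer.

2

Write exponents as rows M,L / cols m,ρ,D:
  M: [ 1  1  0]
  L: [ 0 -3  1]
RREF → pivots at {m,ρ} ⇒ r = 2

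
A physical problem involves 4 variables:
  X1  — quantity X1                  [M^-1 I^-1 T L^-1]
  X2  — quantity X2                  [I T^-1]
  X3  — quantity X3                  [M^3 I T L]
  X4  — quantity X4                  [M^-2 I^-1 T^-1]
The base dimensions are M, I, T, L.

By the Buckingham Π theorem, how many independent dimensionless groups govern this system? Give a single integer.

Write exponents as rows M,I,T,L / cols X1,X2,X3,X4:
  M: [-1  0  3 -2]
  I: [-1  1  1 -1]
  T: [ 1 -1  1 -1]
  L: [-1  0  1  0]
Row reduction gives pivot columns X1,X2,X3; rank = 3
Π count = n − r = 4 − 3 = 1

1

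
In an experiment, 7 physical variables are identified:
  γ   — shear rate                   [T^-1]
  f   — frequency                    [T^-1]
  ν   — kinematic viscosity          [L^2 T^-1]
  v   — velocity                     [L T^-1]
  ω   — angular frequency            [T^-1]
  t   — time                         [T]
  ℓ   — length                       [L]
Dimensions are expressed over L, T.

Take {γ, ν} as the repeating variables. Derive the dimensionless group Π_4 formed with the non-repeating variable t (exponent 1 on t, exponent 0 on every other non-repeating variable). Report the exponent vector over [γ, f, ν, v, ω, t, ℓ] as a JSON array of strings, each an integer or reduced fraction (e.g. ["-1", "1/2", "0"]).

["1", "0", "0", "0", "0", "1", "0"]

Dimensional matrix (L×T by γ×f×ν×v×ω×t×ℓ):
  L: [ 0  0  2  1  0  0  1]
  T: [-1 -1 -1 -1 -1  1  0]
Echelon form has 2 nonzero rows (pivots: γ,ν)
Repeat: γ,ν; free: f,v,ω,t,ℓ
RREF:
  r0: [   1    1    0  1/2    1   -1 -1/2]
  r1: [   0    0    1  1/2    0    0  1/2]
Fix exponent of t at 1, f at 0, v at 0, ω at 0, ℓ at 0; solve each RREF row for its pivot's exponent:
  r0: exp(γ) + (-1)·1 = 0 ⇒ exp(γ) = 1
  r1: exp(ν) + (0)·1 = 0 ⇒ exp(ν) = 0
Π_4 = γ · t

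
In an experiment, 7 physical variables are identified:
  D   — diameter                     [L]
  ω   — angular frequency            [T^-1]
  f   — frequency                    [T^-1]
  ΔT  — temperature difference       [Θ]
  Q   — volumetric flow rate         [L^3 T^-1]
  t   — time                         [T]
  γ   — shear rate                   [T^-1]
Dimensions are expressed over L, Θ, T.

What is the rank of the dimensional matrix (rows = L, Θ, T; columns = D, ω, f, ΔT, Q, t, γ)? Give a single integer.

3

Write exponents as rows L,Θ,T / cols D,ω,f,ΔT,Q,t,γ:
  L: [ 1  0  0  0  3  0  0]
  Θ: [ 0  0  0  1  0  0  0]
  T: [ 0 -1 -1  0 -1  1 -1]
Row reduction gives pivot columns D,ω,ΔT; rank = 3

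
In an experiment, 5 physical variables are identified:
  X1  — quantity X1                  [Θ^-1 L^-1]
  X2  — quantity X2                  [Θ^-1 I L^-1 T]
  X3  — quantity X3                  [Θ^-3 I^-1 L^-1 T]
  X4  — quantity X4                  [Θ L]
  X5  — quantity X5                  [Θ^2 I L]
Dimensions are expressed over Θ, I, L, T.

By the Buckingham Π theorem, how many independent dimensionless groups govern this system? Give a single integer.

2

Exponent matrix [Θ,I,L,T] × [X1,X2,X3,X4,X5]:
  Θ: [-1 -1 -3  1  2]
  I: [ 0  1 -1  0  1]
  L: [-1 -1 -1  1  1]
  T: [ 0  1  1  0  0]
Echelon form has 3 nonzero rows (pivots: X1,X2,X3)
Π count = n − r = 5 − 3 = 2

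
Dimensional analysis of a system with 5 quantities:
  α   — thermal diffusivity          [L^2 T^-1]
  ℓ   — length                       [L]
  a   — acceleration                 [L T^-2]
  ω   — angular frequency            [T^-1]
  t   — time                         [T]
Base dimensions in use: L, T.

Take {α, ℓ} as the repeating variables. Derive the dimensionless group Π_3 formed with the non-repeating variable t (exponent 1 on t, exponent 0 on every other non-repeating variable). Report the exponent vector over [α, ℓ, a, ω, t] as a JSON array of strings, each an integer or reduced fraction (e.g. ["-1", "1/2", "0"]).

Write exponents as rows L,T / cols α,ℓ,a,ω,t:
  L: [ 2  1  1  0  0]
  T: [-1  0 -2 -1  1]
Row reduction gives pivot columns α,ℓ; rank = 2
Pivot set = {α,ℓ}, free = {a,ω,t}
RREF:
  r0: [   1    0    2    1   -1]
  r1: [   0    1   -3   -2    2]
Fix exponent of t at 1, a at 0, ω at 0; solve each RREF row for its pivot's exponent:
  r0: exp(α) + (-1)·1 = 0 ⇒ exp(α) = 1
  r1: exp(ℓ) + (2)·1 = 0 ⇒ exp(ℓ) = -2
Π_3 = α · ℓ^-2 · t

["1", "-2", "0", "0", "1"]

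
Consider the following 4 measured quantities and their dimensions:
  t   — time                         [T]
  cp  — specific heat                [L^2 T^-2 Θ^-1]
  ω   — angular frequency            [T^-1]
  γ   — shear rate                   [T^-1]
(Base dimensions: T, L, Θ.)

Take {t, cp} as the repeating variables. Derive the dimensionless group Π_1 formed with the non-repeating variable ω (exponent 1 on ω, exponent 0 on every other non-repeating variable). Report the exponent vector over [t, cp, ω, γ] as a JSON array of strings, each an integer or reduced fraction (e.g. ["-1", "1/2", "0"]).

["1", "0", "1", "0"]

Exponent matrix [T,L,Θ] × [t,cp,ω,γ]:
  T: [ 1 -2 -1 -1]
  L: [ 0  2  0  0]
  Θ: [ 0 -1  0  0]
Row reduction gives pivot columns t,cp; rank = 2
Repeat: t,cp; free: ω,γ
RREF:
  r0: [   1    0   -1   -1]
  r1: [   0    1    0    0]
  r2: [   0    0    0    0]
Fix exponent of ω at 1, γ at 0; solve each RREF row for its pivot's exponent:
  r0: exp(t) + (-1)·1 = 0 ⇒ exp(t) = 1
  r1: exp(cp) + (0)·1 = 0 ⇒ exp(cp) = 0
Π_1 = t · ω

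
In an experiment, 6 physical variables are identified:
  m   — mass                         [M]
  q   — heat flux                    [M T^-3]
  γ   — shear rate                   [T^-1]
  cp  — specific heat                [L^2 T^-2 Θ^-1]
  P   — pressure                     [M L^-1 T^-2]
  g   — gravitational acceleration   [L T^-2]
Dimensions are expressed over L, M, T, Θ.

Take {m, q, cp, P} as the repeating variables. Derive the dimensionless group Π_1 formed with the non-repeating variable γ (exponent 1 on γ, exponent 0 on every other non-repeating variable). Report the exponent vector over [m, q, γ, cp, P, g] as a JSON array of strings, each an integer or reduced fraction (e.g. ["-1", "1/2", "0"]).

["1/3", "-1/3", "1", "0", "0", "0"]

Exponent matrix [L,M,T,Θ] × [m,q,γ,cp,P,g]:
  L: [ 0  0  0  2 -1  1]
  M: [ 1  1  0  0  1  0]
  T: [ 0 -3 -1 -2 -2 -2]
  Θ: [ 0  0  0 -1  0  0]
Echelon form has 4 nonzero rows (pivots: m,q,cp,P)
Pivot set = {m,q,cp,P}, free = {γ,g}
RREF:
  r0: [   1    0 -1/3    0    0 -1/3]
  r1: [   0    1  1/3    0    0  4/3]
  r2: [   0    0    0    1    0    0]
  r3: [   0    0    0    0    1   -1]
Fix exponent of γ at 1, g at 0; solve each RREF row for its pivot's exponent:
  r0: exp(m) + (-1/3)·1 = 0 ⇒ exp(m) = 1/3
  r1: exp(q) + (1/3)·1 = 0 ⇒ exp(q) = -1/3
  r2: exp(cp) + (0)·1 = 0 ⇒ exp(cp) = 0
  r3: exp(P) + (0)·1 = 0 ⇒ exp(P) = 0
Π_1 = m^(1/3) · q^(-1/3) · γ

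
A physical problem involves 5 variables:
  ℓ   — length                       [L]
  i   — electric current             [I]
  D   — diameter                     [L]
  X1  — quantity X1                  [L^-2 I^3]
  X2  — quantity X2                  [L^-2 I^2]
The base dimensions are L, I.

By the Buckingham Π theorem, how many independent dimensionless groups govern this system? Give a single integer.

3

Write exponents as rows L,I / cols ℓ,i,D,X1,X2:
  L: [ 1  0  1 -2 -2]
  I: [ 0  1  0  3  2]
Echelon form has 2 nonzero rows (pivots: ℓ,i)
Π count = n − r = 5 − 2 = 3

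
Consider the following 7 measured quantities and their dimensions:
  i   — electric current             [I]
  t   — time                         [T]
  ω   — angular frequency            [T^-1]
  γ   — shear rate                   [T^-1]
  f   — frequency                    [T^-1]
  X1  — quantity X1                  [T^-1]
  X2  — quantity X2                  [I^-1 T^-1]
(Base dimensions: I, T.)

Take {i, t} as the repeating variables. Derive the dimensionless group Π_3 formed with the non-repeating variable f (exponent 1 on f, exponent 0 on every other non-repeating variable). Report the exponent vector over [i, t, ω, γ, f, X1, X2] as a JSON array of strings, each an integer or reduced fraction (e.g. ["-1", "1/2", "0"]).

Exponent matrix [I,T] × [i,t,ω,γ,f,X1,X2]:
  I: [ 1  0  0  0  0  0 -1]
  T: [ 0  1 -1 -1 -1 -1 -1]
Row reduction gives pivot columns i,t; rank = 2
Pivot set = {i,t}, free = {ω,γ,f,X1,X2}
RREF:
  r0: [   1    0    0    0    0    0   -1]
  r1: [   0    1   -1   -1   -1   -1   -1]
Fix exponent of f at 1, ω at 0, γ at 0, X1 at 0, X2 at 0; solve each RREF row for its pivot's exponent:
  r0: exp(i) + (0)·1 = 0 ⇒ exp(i) = 0
  r1: exp(t) + (-1)·1 = 0 ⇒ exp(t) = 1
Π_3 = t · f

["0", "1", "0", "0", "1", "0", "0"]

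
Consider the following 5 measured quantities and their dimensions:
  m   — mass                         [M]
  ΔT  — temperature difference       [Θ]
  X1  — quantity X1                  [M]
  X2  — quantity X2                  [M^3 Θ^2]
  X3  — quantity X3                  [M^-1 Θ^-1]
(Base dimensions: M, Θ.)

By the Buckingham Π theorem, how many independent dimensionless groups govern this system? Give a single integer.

3

Dimensional matrix (M×Θ by m×ΔT×X1×X2×X3):
  M: [ 1  0  1  3 -1]
  Θ: [ 0  1  0  2 -1]
Row reduction gives pivot columns m,ΔT; rank = 2
5 vars − rank 2 = 3 Π groups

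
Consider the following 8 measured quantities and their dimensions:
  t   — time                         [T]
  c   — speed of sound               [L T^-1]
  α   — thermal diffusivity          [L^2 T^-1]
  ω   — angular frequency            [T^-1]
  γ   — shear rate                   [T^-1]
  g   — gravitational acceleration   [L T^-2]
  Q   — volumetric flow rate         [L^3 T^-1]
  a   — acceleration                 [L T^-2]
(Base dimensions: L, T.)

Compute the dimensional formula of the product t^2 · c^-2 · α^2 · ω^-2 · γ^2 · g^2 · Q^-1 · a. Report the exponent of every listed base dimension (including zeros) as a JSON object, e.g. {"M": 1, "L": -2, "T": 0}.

{"L": 2, "T": -3}

Write exponents as rows L,T / cols t,c,α,ω,γ,g,Q,a:
  L: [ 0  1  2  0  0  1  3  1]
  T: [ 1 -1 -1 -1 -1 -2 -1 -2]
  [L]: (2)·0+(-2)·1+(2)·2+(-2)·0+(2)·0+(2)·1+(-1)·3+(1)·1 = 2
  [T]: (2)·1+(-2)·-1+(2)·-1+(-2)·-1+(2)·-1+(2)·-2+(-1)·-1+(1)·-2 = -3
⇒ L^2 T^-3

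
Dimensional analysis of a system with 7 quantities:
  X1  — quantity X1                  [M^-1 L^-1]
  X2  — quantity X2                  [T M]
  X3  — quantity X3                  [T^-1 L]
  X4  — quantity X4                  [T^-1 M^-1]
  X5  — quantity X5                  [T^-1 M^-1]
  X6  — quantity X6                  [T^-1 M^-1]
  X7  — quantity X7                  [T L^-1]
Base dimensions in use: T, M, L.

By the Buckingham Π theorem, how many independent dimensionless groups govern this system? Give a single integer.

Exponent matrix [T,M,L] × [X1,X2,X3,X4,X5,X6,X7]:
  T: [ 0  1 -1 -1 -1 -1  1]
  M: [-1  1  0 -1 -1 -1  0]
  L: [-1  0  1  0  0  0 -1]
RREF → pivots at {X1,X2} ⇒ r = 2
n=7, r=2 ⇒ 5 dimensionless groups

5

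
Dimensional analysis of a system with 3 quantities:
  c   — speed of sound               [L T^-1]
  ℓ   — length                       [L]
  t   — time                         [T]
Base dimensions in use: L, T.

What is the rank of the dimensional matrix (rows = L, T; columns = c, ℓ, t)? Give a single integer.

Dimensional matrix (L×T by c×ℓ×t):
  L: [ 1  1  0]
  T: [-1  0  1]
Row reduction gives pivot columns c,ℓ; rank = 2

2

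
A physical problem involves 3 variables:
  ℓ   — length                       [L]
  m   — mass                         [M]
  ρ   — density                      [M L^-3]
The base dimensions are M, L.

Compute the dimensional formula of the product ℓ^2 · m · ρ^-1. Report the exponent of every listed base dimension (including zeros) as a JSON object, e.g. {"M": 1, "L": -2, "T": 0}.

{"M": 0, "L": 5}

Write exponents as rows M,L / cols ℓ,m,ρ:
  M: [ 0  1  1]
  L: [ 1  0 -3]
  [M]: (2)·0+(1)·1+(-1)·1 = 0
  [L]: (2)·1+(1)·0+(-1)·-3 = 5
⇒ L^5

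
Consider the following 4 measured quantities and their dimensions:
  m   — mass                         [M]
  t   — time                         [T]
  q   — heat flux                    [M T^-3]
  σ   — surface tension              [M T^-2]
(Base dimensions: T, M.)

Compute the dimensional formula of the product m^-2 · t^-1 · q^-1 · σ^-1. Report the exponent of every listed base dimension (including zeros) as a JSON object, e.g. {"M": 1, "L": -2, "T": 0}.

Exponent matrix [T,M] × [m,t,q,σ]:
  T: [ 0  1 -3 -2]
  M: [ 1  0  1  1]
  [T]: (-2)·0+(-1)·1+(-1)·-3+(-1)·-2 = 4
  [M]: (-2)·1+(-1)·0+(-1)·1+(-1)·1 = -4
⇒ T^4 M^-4

{"T": 4, "M": -4}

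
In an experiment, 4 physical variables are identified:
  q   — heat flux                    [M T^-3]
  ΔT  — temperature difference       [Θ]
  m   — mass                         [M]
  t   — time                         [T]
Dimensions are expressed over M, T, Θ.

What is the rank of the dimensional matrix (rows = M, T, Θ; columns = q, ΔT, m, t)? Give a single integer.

3

Write exponents as rows M,T,Θ / cols q,ΔT,m,t:
  M: [ 1  0  1  0]
  T: [-3  0  0  1]
  Θ: [ 0  1  0  0]
Row reduction gives pivot columns q,ΔT,m; rank = 3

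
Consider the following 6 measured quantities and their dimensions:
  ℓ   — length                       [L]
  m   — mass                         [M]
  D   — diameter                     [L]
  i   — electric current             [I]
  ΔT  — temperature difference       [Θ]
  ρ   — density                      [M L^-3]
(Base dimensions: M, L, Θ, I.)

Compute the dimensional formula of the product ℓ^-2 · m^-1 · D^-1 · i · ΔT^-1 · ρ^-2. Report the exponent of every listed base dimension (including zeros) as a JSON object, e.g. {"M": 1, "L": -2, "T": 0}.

{"M": -3, "L": 3, "Θ": -1, "I": 1}

Dimensional matrix (M×L×Θ×I by ℓ×m×D×i×ΔT×ρ):
  M: [ 0  1  0  0  0  1]
  L: [ 1  0  1  0  0 -3]
  Θ: [ 0  0  0  0  1  0]
  I: [ 0  0  0  1  0  0]
  [M]: (-2)·0+(-1)·1+(-1)·0+(1)·0+(-1)·0+(-2)·1 = -3
  [L]: (-2)·1+(-1)·0+(-1)·1+(1)·0+(-1)·0+(-2)·-3 = 3
  [Θ]: (-2)·0+(-1)·0+(-1)·0+(1)·0+(-1)·1+(-2)·0 = -1
  [I]: (-2)·0+(-1)·0+(-1)·0+(1)·1+(-1)·0+(-2)·0 = 1
⇒ M^-3 L^3 Θ^-1 I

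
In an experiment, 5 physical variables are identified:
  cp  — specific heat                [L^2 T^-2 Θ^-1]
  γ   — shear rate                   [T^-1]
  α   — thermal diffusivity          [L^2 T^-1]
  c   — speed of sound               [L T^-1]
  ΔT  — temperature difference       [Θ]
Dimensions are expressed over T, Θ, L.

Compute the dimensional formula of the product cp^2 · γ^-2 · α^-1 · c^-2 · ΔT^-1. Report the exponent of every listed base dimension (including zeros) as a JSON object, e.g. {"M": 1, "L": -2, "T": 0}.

{"T": 1, "Θ": -3, "L": 0}

Exponent matrix [T,Θ,L] × [cp,γ,α,c,ΔT]:
  T: [-2 -1 -1 -1  0]
  Θ: [-1  0  0  0  1]
  L: [ 2  0  2  1  0]
  [T]: (2)·-2+(-2)·-1+(-1)·-1+(-2)·-1+(-1)·0 = 1
  [Θ]: (2)·-1+(-2)·0+(-1)·0+(-2)·0+(-1)·1 = -3
  [L]: (2)·2+(-2)·0+(-1)·2+(-2)·1+(-1)·0 = 0
⇒ T Θ^-3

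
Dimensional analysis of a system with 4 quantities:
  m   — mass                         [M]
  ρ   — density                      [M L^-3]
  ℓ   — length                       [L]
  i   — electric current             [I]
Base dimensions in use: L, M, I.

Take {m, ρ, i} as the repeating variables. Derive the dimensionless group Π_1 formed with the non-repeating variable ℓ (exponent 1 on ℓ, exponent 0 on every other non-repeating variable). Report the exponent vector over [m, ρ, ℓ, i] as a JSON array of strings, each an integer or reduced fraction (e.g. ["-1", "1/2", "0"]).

["-1/3", "1/3", "1", "0"]

Dimensional matrix (L×M×I by m×ρ×ℓ×i):
  L: [ 0 -3  1  0]
  M: [ 1  1  0  0]
  I: [ 0  0  0  1]
Row reduction gives pivot columns m,ρ,i; rank = 3
Pivot set = {m,ρ,i}, free = {ℓ}
RREF:
  r0: [   1    0  1/3    0]
  r1: [   0    1 -1/3    0]
  r2: [   0    0    0    1]
Fix exponent of ℓ at 1; solve each RREF row for its pivot's exponent:
  r0: exp(m) + (1/3)·1 = 0 ⇒ exp(m) = -1/3
  r1: exp(ρ) + (-1/3)·1 = 0 ⇒ exp(ρ) = 1/3
  r2: exp(i) + (0)·1 = 0 ⇒ exp(i) = 0
Π_1 = m^(-1/3) · ρ^(1/3) · ℓ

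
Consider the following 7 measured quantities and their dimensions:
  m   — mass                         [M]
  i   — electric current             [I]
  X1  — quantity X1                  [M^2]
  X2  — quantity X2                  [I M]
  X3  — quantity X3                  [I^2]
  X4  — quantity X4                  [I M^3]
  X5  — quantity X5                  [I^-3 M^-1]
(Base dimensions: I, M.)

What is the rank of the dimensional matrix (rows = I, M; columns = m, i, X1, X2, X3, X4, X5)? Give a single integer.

Dimensional matrix (I×M by m×i×X1×X2×X3×X4×X5):
  I: [ 0  1  0  1  2  1 -3]
  M: [ 1  0  2  1  0  3 -1]
RREF → pivots at {m,i} ⇒ r = 2

2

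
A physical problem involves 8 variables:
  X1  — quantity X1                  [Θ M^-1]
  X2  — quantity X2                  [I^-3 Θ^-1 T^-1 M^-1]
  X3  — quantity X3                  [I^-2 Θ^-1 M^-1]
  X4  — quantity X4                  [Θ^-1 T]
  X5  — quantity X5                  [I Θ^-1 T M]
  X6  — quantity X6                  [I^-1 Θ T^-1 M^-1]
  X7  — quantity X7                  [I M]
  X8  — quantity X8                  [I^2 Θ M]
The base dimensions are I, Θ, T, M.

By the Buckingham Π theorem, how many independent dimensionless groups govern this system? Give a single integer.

5

Exponent matrix [I,Θ,T,M] × [X1,X2,X3,X4,X5,X6,X7,X8]:
  I: [ 0 -3 -2  0  1 -1  1  2]
  Θ: [ 1 -1 -1 -1 -1  1  0  1]
  T: [ 0 -1  0  1  1 -1  0  0]
  M: [-1 -1 -1  0  1 -1  1  1]
Echelon form has 3 nonzero rows (pivots: X1,X2,X3)
Π count = n − r = 8 − 3 = 5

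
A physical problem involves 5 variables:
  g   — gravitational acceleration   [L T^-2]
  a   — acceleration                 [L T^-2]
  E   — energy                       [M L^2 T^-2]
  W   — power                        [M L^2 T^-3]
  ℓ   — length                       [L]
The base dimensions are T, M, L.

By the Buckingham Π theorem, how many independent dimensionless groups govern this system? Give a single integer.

Exponent matrix [T,M,L] × [g,a,E,W,ℓ]:
  T: [-2 -2 -2 -3  0]
  M: [ 0  0  1  1  0]
  L: [ 1  1  2  2  1]
RREF → pivots at {g,E,W} ⇒ r = 3
n=5, r=3 ⇒ 2 dimensionless groups

2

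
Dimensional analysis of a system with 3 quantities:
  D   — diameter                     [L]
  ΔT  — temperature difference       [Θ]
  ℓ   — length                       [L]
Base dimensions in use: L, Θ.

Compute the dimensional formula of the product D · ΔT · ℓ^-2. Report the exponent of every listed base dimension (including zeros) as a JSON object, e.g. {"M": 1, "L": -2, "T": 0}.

{"L": -1, "Θ": 1}

Dimensional matrix (L×Θ by D×ΔT×ℓ):
  L: [ 1  0  1]
  Θ: [ 0  1  0]
  [L]: (1)·1+(1)·0+(-2)·1 = -1
  [Θ]: (1)·0+(1)·1+(-2)·0 = 1
⇒ L^-1 Θ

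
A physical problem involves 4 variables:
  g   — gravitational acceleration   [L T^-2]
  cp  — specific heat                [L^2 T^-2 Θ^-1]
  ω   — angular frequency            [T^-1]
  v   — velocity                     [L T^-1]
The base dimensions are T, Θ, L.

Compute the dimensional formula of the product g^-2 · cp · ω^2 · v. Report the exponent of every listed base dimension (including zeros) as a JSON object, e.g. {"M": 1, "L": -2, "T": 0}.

Dimensional matrix (T×Θ×L by g×cp×ω×v):
  T: [-2 -2 -1 -1]
  Θ: [ 0 -1  0  0]
  L: [ 1  2  0  1]
  [T]: (-2)·-2+(1)·-2+(2)·-1+(1)·-1 = -1
  [Θ]: (-2)·0+(1)·-1+(2)·0+(1)·0 = -1
  [L]: (-2)·1+(1)·2+(2)·0+(1)·1 = 1
⇒ T^-1 Θ^-1 L

{"T": -1, "Θ": -1, "L": 1}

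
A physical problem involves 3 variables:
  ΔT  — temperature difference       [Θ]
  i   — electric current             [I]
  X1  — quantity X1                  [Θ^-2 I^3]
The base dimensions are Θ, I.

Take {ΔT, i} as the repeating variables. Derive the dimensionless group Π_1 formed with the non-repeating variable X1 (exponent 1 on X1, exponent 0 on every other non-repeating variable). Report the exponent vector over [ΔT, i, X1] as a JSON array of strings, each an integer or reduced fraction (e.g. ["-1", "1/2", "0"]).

["2", "-3", "1"]

Dimensional matrix (Θ×I by ΔT×i×X1):
  Θ: [ 1  0 -2]
  I: [ 0  1  3]
Row reduction gives pivot columns ΔT,i; rank = 2
Repeat: ΔT,i; free: X1
RREF:
  r0: [   1    0   -2]
  r1: [   0    1    3]
Fix exponent of X1 at 1; solve each RREF row for its pivot's exponent:
  r0: exp(ΔT) + (-2)·1 = 0 ⇒ exp(ΔT) = 2
  r1: exp(i) + (3)·1 = 0 ⇒ exp(i) = -3
Π_1 = ΔT^2 · i^-3 · X1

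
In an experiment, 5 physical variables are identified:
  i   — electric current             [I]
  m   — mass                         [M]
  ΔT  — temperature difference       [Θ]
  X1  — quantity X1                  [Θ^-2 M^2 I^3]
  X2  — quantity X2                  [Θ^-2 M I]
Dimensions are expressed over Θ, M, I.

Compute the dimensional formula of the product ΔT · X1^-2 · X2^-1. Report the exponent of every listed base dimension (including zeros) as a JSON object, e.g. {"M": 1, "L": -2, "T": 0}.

{"Θ": 7, "M": -5, "I": -7}

Dimensional matrix (Θ×M×I by i×m×ΔT×X1×X2):
  Θ: [ 0  0  1 -2 -2]
  M: [ 0  1  0  2  1]
  I: [ 1  0  0  3  1]
  [Θ]: (1)·1+(-2)·-2+(-1)·-2 = 7
  [M]: (1)·0+(-2)·2+(-1)·1 = -5
  [I]: (1)·0+(-2)·3+(-1)·1 = -7
⇒ Θ^7 M^-5 I^-7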